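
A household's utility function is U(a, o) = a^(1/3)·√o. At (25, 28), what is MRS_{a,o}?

MU_a = 1/3·a^(-2/3)·√o and MU_o = 0.5·a^(1/3)·o^(-0.5).
MRS = MU_a/MU_o = (2/3)·o/a.
At (25, 28): MRS = 56/75.
That is, one extra unit of a is worth 56/75 units of o at the margin.

MRS = 56/75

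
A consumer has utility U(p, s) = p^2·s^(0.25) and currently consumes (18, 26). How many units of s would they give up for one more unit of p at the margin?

MU_p = 2·p·s^(0.25) and MU_s = 0.25·p^2·s^(-0.75).
MRS = MU_p/MU_s = (8)·s/p.
At (18, 26): MRS = 104/9.
So at (18, 26) the consumer would give up 104/9 units of s for one more unit of p.

MRS = 104/9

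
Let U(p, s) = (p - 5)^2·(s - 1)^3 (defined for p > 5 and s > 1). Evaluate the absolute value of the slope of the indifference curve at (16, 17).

MU_p = 2·(p−5)·(s−1)^3, MU_s = 3·(p−5)^2·(s−1)^2.
MRS = (2/3)·(s−1)/(p−5).
At (16, 17): MRS = 32/33.
So at (16, 17) the consumer would give up 32/33 units of s for one more unit of p.

MRS = 32/33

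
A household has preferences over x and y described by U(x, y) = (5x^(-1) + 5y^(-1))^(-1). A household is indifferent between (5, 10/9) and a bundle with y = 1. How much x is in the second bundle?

U depends on (x, y) only through S = 5x^(-1) + 5y^(-1), so equal utility means equal S. At (5, 10/9): S = 5.5.
With y = 1: 5·1^(-1) = 5, so 5x^(-1) = 5.5 − 5 = 0.5, i.e. x^(-1) = 0.1.
Hence x = 1/0.1 = 10.
Check: U(10, 1) = 0.1818.

x = 10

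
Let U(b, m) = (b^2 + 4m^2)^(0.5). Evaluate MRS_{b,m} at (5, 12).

For CES with ρ = 2, MRS = (1/4)·(m/b)^(-1).
At (5, 12): MRS = 5/48.
The indifference curve has slope −5/48 at this bundle.

MRS = 5/48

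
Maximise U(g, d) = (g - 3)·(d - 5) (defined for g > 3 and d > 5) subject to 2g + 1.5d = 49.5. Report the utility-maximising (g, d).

MU_g = (d−5), MU_d = (g−3).
MRS = (d−5)/(g−3).
Tangency: set MRS = p_g/p_d = 2/1.5 = 4/3.
So (d − 5)/(g − 3) = 4/3, i.e. (d − 5) = (4/3)·(g − 3).
Rewrite the budget in excess-of-subsistence terms: 2·(g − 3) + 1.5·(d − 5) = 49.5 − 2·3 − 1.5·5 = 36.
Substituting, 4·(g − 3) = 36, so g − 3 = 9 and g* = 12.
Then d − 5 = (4/3)·9 = 12, so d* = 17.

g* = 12, d* = 17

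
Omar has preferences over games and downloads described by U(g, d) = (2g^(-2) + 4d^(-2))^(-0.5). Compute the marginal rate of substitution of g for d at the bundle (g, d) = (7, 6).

MRS = 108/343

For CES with ρ = -2, MRS = (2/4)·(d/g)^3.
At (7, 6): MRS = 108/343.
The indifference curve has slope −108/343 at this bundle.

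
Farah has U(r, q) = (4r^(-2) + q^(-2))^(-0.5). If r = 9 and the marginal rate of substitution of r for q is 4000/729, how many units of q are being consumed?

For CES with ρ = -2, MRS = (4/1)·(q/r)^3.
Setting (4/1)·(q/9)^3 = 4000/729 gives (q/9)^3 = 1000/729, so q/9 = 10/9 and q = 10.

q = 10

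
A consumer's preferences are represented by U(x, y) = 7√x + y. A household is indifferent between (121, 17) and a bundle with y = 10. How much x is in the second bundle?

x = 144

U(121, 17) = 94.
Set U(x, 10) = 94 and solve.
With y = 10: 7√x = 94 − 10 = 84, so √x = 12 and x = 144.
Check: U(144, 10) = 94.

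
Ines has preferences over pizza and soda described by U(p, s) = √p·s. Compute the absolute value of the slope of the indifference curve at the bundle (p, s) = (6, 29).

MU_p = 0.5·p^(-0.5)·s and MU_s = √p.
MRS = MU_p/MU_s = (0.5)·s/p.
At (6, 29): MRS = 29/12.
That is, one extra unit of p is worth 29/12 units of s at the margin.

MRS = 29/12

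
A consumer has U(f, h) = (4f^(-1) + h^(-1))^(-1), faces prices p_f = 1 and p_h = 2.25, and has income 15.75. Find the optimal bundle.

For CES with ρ = -1, MRS = (4/1)·(h/f)^2.
Tangency: set MRS = p_f/p_h = 1/2.25 = 4/9.
So (h/f)^2 = 1/9; taking the square root, h/f = 1/3, i.e. h = (1/3)·f.
Substitute into the budget 1·f + 2.25·h = 15.75: 1.75·f = 15.75, so f* = 9 and h* = (1/3)·9 = 3.

f* = 9, h* = 3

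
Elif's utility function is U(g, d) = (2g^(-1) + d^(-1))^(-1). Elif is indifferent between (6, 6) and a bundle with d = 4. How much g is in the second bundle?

g = 8

U depends on (g, d) only through S = 2g^(-1) + d^(-1), so equal utility means equal S. At (6, 6): S = 0.5.
With d = 4: 4^(-1) = 0.25, so 2g^(-1) = 0.5 − 0.25 = 0.25, i.e. g^(-1) = 0.125.
Hence g = 1/0.125 = 8.
Check: U(8, 4) = 2.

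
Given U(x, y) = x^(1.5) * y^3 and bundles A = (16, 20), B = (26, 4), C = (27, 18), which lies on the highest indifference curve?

Evaluate utility at each bundle:
U(A) = 512000.000.
U(B) = 8484.768.
U(C) = 818206.945.
Highest utility is C, so C ≻ A ≻ B.

Bundle C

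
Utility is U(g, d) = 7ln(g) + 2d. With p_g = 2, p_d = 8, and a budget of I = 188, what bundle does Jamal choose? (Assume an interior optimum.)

MU_g = 7/g, MU_d = 2.
MRS = 7/g ÷ 2.
Tangency: set MRS = p_g/p_d = 2/8 = 0.25.
MRS depends only on g: 3.5/g = 0.25 ⇒ g* = 3.5/0.25 = 14.
From the budget, 8·d = 188 − 2·14 = 160, so d* = 20.

g* = 14, d* = 20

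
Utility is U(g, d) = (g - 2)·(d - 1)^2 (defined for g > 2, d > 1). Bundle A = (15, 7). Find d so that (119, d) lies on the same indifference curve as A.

U(15, 7) = 468.
Set U(119, d) = 468 and solve.
With g = 119: (119 − 2) = 117, so (d − 1)^2 = 468/117 = 4.
Taking the square root (with d > 1): d − 1 = 2, so d = 3.
Check: U(119, 3) = 468.

d = 3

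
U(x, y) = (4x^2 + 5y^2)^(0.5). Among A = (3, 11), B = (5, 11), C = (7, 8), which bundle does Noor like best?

Bundle B

Evaluate utility at each bundle:
U(A) = 25.318.
U(B) = 26.552.
U(C) = 22.716.
Highest utility is B, so B ≻ A ≻ C.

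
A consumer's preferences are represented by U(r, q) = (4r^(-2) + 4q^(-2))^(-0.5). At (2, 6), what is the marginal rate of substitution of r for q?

MRS = 27

For CES with ρ = -2, MRS = (q/r)^3.
At (2, 6): MRS = 27.
The indifference curve has slope −27 at this bundle.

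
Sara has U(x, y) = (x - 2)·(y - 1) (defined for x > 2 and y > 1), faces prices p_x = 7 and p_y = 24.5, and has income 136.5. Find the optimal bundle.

MU_x = (y−1), MU_y = (x−2).
MRS = (y−1)/(x−2).
Tangency: set MRS = p_x/p_y = 7/24.5 = 2/7.
So (y − 1)/(x − 2) = 2/7, i.e. (y − 1) = (2/7)·(x − 2).
Rewrite the budget in excess-of-subsistence terms: 7·(x − 2) + 24.5·(y − 1) = 136.5 − 7·2 − 24.5·1 = 98.
Substituting, 14·(x − 2) = 98, so x − 2 = 7 and x* = 9.
Then y − 1 = (2/7)·7 = 2, so y* = 3.

x* = 9, y* = 3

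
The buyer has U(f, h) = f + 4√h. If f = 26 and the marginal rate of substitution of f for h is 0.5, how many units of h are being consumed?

h = 1

MU_f = 1, MU_h = 4/(2√h).
MRS = 1 ÷ (4/(2√h)).
MRS depends only on h: 0.5·√h = 0.5 ⇒ √h = 0.5/0.5 = 1 ⇒ h = 1.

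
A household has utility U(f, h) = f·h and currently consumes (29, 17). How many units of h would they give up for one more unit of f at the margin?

MU_f = h and MU_h = f.
MRS = MU_f/MU_h = h/f.
At (29, 17): MRS = 17/29.
That is, one extra unit of f is worth 17/29 units of h at the margin.

MRS = 17/29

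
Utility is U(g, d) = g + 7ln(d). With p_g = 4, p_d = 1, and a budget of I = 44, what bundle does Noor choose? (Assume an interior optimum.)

g* = 4, d* = 28

MU_g = 1, MU_d = 7/d.
MRS = 1 ÷ (7/d).
Tangency: set MRS = p_g/p_d = 4/1 = 4.
MRS depends only on d: (1/7)·d = 4 ⇒ d* = 4/(1/7) = 28.
From the budget, 4·g = 44 − 1·28 = 16, so g* = 4.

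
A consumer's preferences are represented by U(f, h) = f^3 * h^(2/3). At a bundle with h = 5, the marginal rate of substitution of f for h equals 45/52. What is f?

f = 26

MU_f = 3·f^2·h^(2/3) and MU_h = 2/3·f^3·h^(-1/3).
MRS = MU_f/MU_h = (4.5)·h/f.
Substitute h = 5: MRS = 22.5/f. Setting 22.5/f = 45/52 gives f = 22.5/(45/52) = 26.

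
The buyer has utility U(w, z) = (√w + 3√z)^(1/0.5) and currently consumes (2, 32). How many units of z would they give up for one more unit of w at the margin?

MRS = 4/3

For CES with ρ = 0.5, MRS = (1/3)·√(z/w).
At (2, 32): MRS = 4/3.
That is, one extra unit of w is worth 4/3 units of z at the margin.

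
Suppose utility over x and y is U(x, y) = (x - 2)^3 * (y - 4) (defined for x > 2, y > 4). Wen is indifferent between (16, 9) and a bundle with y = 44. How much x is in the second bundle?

x = 9

U(16, 9) = 13720.
Set U(x, 44) = 13720 and solve.
With y = 44: (44 − 4) = 40, so (x − 2)^3 = 13720/40 = 343.
Taking the cube root (with x > 2): x − 2 = 7, so x = 9.
Check: U(9, 44) = 13720.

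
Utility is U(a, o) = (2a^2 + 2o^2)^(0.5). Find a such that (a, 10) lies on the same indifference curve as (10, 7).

U depends on (a, o) only through S = 2a^2 + 2o^2, so equal utility means equal S. At (10, 7): S = 298.
With o = 10: 2·10^2 = 200, so 2a^2 = 298 − 200 = 98, i.e. a^2 = 49.
Hence a = √49 = 7.
Check: U(7, 10) = 17.2627.

a = 7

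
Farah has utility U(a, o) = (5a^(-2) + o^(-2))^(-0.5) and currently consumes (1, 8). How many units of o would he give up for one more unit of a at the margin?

MRS = 2560

For CES with ρ = -2, MRS = (5/1)·(o/a)^3.
At (1, 8): MRS = 2560.
The indifference curve has slope −2560 at this bundle.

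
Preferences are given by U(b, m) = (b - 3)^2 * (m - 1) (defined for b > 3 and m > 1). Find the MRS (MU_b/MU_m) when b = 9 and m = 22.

MU_b = 2·(b−3)·(m−1), MU_m = (b−3)^2.
MRS = (2/1)·(m−1)/(b−3).
At (9, 22): MRS = 7.
That is, one extra unit of b is worth 7 units of m at the margin.

MRS = 7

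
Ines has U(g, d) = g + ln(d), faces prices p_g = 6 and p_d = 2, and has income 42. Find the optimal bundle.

g* = 6, d* = 3

MU_g = 1, MU_d = 1/d.
MRS = 1 ÷ (1/d).
Tangency: set MRS = p_g/p_d = 6/2 = 3.
MRS depends only on d: d = 3 ⇒ d* = 3.
From the budget, 6·g = 42 − 2·3 = 36, so g* = 6.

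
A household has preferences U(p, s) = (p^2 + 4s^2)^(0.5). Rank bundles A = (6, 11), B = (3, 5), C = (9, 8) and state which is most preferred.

Evaluate utility at each bundle:
U(A) = 22.804.
U(B) = 10.440.
U(C) = 18.358.
Highest utility is A, so A ≻ C ≻ B.

Bundle A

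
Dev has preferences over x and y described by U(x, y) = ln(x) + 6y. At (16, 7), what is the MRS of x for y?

MU_x = 1/x, MU_y = 6.
MRS = 1/x ÷ 6.
At (16, 7): MRS = 1/96.
So at (16, 7) the consumer would give up 1/96 units of y for one more unit of x.

MRS = 1/96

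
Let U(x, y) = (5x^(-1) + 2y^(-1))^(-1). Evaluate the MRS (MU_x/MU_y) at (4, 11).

For CES with ρ = -1, MRS = (5/2)·(y/x)^2.
At (4, 11): MRS = 605/32.
The indifference curve has slope −605/32 at this bundle.

MRS = 605/32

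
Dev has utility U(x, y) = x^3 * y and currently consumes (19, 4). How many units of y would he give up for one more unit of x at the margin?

MRS = 12/19

MU_x = 3·x^2·y and MU_y = x^3.
MRS = MU_x/MU_y = (3/1)·y/x.
At (19, 4): MRS = 12/19.
So at (19, 4) the consumer would give up 12/19 units of y for one more unit of x.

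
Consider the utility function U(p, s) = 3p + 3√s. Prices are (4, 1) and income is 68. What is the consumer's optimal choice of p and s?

MU_p = 3, MU_s = 3/(2√s).
MRS = 3 ÷ (3/(2√s)).
Tangency: set MRS = p_p/p_s = 4/1 = 4.
MRS depends only on s: 2·√s = 4 ⇒ √s = 4/2 = 2 ⇒ s* = 4.
From the budget, 4·p = 68 − 1·4 = 64, so p* = 16.

p* = 16, s* = 4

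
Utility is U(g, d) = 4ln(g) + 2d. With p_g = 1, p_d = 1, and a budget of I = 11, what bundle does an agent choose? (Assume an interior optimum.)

MU_g = 4/g, MU_d = 2.
MRS = 4/g ÷ 2.
Tangency: set MRS = p_g/p_d = 1/1 = 1.
MRS depends only on g: 2/g = 1 ⇒ g* = 2/1 = 2.
From the budget, 1·d = 11 − 1·2 = 9, so d* = 9.

g* = 2, d* = 9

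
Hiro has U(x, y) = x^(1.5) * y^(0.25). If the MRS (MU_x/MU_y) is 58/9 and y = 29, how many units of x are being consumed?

MU_x = 1.5·√x·y^(0.25) and MU_y = 0.25·x^(1.5)·y^(-0.75).
MRS = MU_x/MU_y = (6)·y/x.
Substitute y = 29: MRS = 174/x. Setting 174/x = 58/9 gives x = 174/(58/9) = 27.

x = 27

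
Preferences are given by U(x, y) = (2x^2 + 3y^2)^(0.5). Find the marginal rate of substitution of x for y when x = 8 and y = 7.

For CES with ρ = 2, MRS = (2/3)·(y/x)^(-1).
At (8, 7): MRS = 16/21.
The indifference curve has slope −16/21 at this bundle.

MRS = 16/21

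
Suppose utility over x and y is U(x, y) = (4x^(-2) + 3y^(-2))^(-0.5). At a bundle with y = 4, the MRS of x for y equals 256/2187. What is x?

For CES with ρ = -2, MRS = (4/3)·(y/x)^3.
Setting (4/3)·(4/x)^3 = 256/2187 gives (4/x)^3 = 64/729, so 4/x = 4/9 and x = 9.

x = 9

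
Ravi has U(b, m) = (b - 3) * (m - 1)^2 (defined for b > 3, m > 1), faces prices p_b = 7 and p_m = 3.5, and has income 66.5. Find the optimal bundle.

b* = 5, m* = 9

MU_b = (m−1)^2, MU_m = 2·(b−3)·(m−1).
MRS = (1/2)·(m−1)/(b−3).
Tangency: set MRS = p_b/p_m = 7/3.5 = 2.
So (1/2)·(m − 1)/(b − 3) = 2, i.e. (m − 1) = 4·(b − 3).
Rewrite the budget in excess-of-subsistence terms: 7·(b − 3) + 3.5·(m − 1) = 66.5 − 7·3 − 3.5·1 = 42.
Substituting, 21·(b − 3) = 42, so b − 3 = 2 and b* = 5.
Then m − 1 = 4·2 = 8, so m* = 9.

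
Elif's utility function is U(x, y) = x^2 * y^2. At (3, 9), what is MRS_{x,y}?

MRS = 3

MU_x = 2·x·y^2 and MU_y = 2·x^2·y.
MRS = MU_x/MU_y = y/x.
At (3, 9): MRS = 3.
The indifference curve has slope −3 at this bundle.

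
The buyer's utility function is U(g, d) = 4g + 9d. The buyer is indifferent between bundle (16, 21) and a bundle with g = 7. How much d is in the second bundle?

d = 25

U(16, 21) = 253.
Set U(7, d) = 253 and solve.
4·7 + 9d = 253 ⇒ 9d = 225 ⇒ d = 25.
Check: U(7, 25) = 253.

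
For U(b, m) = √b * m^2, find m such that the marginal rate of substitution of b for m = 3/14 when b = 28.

MU_b = 0.5·b^(-0.5)·m^2 and MU_m = 2·√b·m.
MRS = MU_b/MU_m = (0.25)·m/b.
Substitute b = 28: MRS = m/112. Setting m/112 = 3/14 gives m = (3/14)·112 = 24.

m = 24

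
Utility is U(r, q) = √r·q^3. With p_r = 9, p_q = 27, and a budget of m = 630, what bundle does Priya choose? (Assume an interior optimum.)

r* = 10, q* = 20

MU_r = 0.5·r^(-0.5)·q^3 and MU_q = 3·√r·q^2.
MRS = MU_r/MU_q = (1/6)·q/r.
Tangency: set MRS = p_r/p_q = 9/27 = 1/3.
So (1/6)·q/r = 1/3, i.e. q = 2·r.
Substitute into the budget 9·r + 27·q = 630: 63·r = 630, so r* = 10.
Then q* = 2·10 = 20.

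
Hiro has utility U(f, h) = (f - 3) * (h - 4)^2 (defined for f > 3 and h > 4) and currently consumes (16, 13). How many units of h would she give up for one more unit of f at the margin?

MRS = 9/26

MU_f = (h−4)^2, MU_h = 2·(f−3)·(h−4).
MRS = (1/2)·(h−4)/(f−3).
At (16, 13): MRS = 9/26.
So at (16, 13) the consumer would give up 9/26 units of h for one more unit of f.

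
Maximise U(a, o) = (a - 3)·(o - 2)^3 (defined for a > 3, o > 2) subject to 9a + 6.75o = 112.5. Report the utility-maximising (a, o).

a* = 5, o* = 10

MU_a = (o−2)^3, MU_o = 3·(a−3)·(o−2)^2.
MRS = (1/3)·(o−2)/(a−3).
Tangency: set MRS = p_a/p_o = 9/6.75 = 4/3.
So (1/3)·(o − 2)/(a − 3) = 4/3, i.e. (o − 2) = 4·(a − 3).
Rewrite the budget in excess-of-subsistence terms: 9·(a − 3) + 6.75·(o − 2) = 112.5 − 9·3 − 6.75·2 = 72.
Substituting, 36·(a − 3) = 72, so a − 3 = 2 and a* = 5.
Then o − 2 = 4·2 = 8, so o* = 10.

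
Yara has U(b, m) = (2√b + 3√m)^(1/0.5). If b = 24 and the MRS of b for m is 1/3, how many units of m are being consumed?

For CES with ρ = 0.5, MRS = (2/3)·√(m/b).
Setting (2/3)·√(m/24) = 1/3 gives √(m/24) = 0.5, so m/24 = 0.25 and m = 6.

m = 6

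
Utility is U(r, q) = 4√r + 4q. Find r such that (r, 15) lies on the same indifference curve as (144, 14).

r = 121

U(144, 14) = 104.
Set U(r, 15) = 104 and solve.
With q = 15: 4√r = 104 − 4·15 = 44, so √r = 11 and r = 121.
Check: U(121, 15) = 104.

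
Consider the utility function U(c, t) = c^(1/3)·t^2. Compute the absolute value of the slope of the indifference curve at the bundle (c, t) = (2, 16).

MRS = 4/3

MU_c = 1/3·c^(-2/3)·t^2 and MU_t = 2·c^(1/3)·t.
MRS = MU_c/MU_t = (1/6)·t/c.
At (2, 16): MRS = 4/3.
The indifference curve has slope −4/3 at this bundle.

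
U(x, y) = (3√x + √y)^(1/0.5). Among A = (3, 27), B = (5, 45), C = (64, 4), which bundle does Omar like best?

Evaluate utility at each bundle:
U(A) = 108.000.
U(B) = 180.000.
U(C) = 676.000.
Highest utility is C, so C ≻ B ≻ A.

Bundle C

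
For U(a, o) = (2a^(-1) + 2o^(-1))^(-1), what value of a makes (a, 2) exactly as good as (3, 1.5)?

a = 2

U depends on (a, o) only through S = 2a^(-1) + 2o^(-1), so equal utility means equal S. At (3, 1.5): S = 2.
With o = 2: 2·2^(-1) = 1, so 2a^(-1) = 2 − 1 = 1, i.e. a^(-1) = 0.5.
Hence a = 1/0.5 = 2.
Check: U(2, 2) = 0.5.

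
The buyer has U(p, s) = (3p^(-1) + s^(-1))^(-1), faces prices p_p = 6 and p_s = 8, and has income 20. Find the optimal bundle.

For CES with ρ = -1, MRS = (3/1)·(s/p)^2.
Tangency: set MRS = p_p/p_s = 6/8 = 0.75.
So (s/p)^2 = 0.25; taking the square root, s/p = 0.5, i.e. s = 0.5·p.
Substitute into the budget 6·p + 8·s = 20: 10·p = 20, so p* = 2 and s* = 0.5·2 = 1.

p* = 2, s* = 1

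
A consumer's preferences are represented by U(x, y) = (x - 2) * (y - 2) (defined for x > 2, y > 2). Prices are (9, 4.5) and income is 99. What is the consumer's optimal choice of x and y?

x* = 6, y* = 10

MU_x = (y−2), MU_y = (x−2).
MRS = (y−2)/(x−2).
Tangency: set MRS = p_x/p_y = 9/4.5 = 2.
So (y − 2)/(x − 2) = 2, i.e. (y − 2) = 2·(x − 2).
Rewrite the budget in excess-of-subsistence terms: 9·(x − 2) + 4.5·(y − 2) = 99 − 9·2 − 4.5·2 = 72.
Substituting, 18·(x − 2) = 72, so x − 2 = 4 and x* = 6.
Then y − 2 = 2·4 = 8, so y* = 10.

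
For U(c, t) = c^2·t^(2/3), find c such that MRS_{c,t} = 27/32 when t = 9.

c = 32

MU_c = 2·c·t^(2/3) and MU_t = 2/3·c^2·t^(-1/3).
MRS = MU_c/MU_t = (3)·t/c.
Substitute t = 9: MRS = 27/c. Setting 27/c = 27/32 gives c = 27/(27/32) = 32.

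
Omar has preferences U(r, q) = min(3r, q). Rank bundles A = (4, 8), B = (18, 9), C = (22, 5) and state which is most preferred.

Bundle B

Evaluate utility at each bundle:
U(A) = 8.
U(B) = 9.
U(C) = 5.
Highest utility is B, so B ≻ A ≻ C.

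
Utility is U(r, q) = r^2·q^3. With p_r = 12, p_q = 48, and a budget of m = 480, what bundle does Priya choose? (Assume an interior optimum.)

r* = 16, q* = 6

MU_r = 2·r·q^3 and MU_q = 3·r^2·q^2.
MRS = MU_r/MU_q = (2/3)·q/r.
Tangency: set MRS = p_r/p_q = 12/48 = 0.25.
So (2/3)·q/r = 0.25, i.e. q = 0.375·r.
Substitute into the budget 12·r + 48·q = 480: 30·r = 480, so r* = 16.
Then q* = 0.375·16 = 6.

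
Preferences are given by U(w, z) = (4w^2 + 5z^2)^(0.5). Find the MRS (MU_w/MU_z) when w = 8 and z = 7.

For CES with ρ = 2, MRS = (4/5)·(z/w)^(-1).
At (8, 7): MRS = 32/35.
That is, one extra unit of w is worth 32/35 units of z at the margin.

MRS = 32/35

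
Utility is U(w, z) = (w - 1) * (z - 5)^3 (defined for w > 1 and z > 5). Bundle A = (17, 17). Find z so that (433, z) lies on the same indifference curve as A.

z = 9

U(17, 17) = 27648.
Set U(433, z) = 27648 and solve.
With w = 433: (433 − 1) = 432, so (z − 5)^3 = 27648/432 = 64.
Taking the cube root (with z > 5): z − 5 = 4, so z = 9.
Check: U(433, 9) = 27648.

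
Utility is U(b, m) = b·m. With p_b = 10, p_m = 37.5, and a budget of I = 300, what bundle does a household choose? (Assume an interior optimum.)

b* = 15, m* = 4

MU_b = m and MU_m = b.
MRS = MU_b/MU_m = m/b.
Tangency: set MRS = p_b/p_m = 10/37.5 = 4/15.
So m/b = 4/15, i.e. m = (4/15)·b.
Substitute into the budget 10·b + 37.5·m = 300: 20·b = 300, so b* = 15.
Then m* = (4/15)·15 = 4.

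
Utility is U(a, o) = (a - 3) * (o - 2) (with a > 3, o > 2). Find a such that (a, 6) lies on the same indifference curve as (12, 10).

U(12, 10) = 72.
Set U(a, 6) = 72 and solve.
With o = 6: (6 − 2) = 4, so (a − 3) = 72/4 = 18.
So a = 3 + 18 = 21.
Check: U(21, 6) = 72.

a = 21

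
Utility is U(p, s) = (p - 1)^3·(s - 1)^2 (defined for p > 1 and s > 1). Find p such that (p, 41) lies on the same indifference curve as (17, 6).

U(17, 6) = 102400.
Set U(p, 41) = 102400 and solve.
With s = 41: (41 − 1)^2 = 1600, so (p − 1)^3 = 102400/1600 = 64.
Taking the cube root (with p > 1): p − 1 = 4, so p = 5.
Check: U(5, 41) = 102400.

p = 5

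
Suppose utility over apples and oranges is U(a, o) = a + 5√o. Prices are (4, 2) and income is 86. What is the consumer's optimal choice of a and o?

MU_a = 1, MU_o = 5/(2√o).
MRS = 1 ÷ (5/(2√o)).
Tangency: set MRS = p_a/p_o = 4/2 = 2.
MRS depends only on o: 0.4·√o = 2 ⇒ √o = 2/0.4 = 5 ⇒ o* = 25.
From the budget, 4·a = 86 − 2·25 = 36, so a* = 9.

a* = 9, o* = 25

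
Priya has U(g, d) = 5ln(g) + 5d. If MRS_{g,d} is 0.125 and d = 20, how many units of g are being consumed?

g = 8

MU_g = 5/g, MU_d = 5.
MRS = 5/g ÷ 5.
MRS depends only on g: 1/g = 0.125 ⇒ g = 1/0.125 = 8.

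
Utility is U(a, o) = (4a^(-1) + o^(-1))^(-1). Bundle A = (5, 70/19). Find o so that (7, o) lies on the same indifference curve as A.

U depends on (a, o) only through S = 4a^(-1) + o^(-1), so equal utility means equal S. At (5, 70/19): S = 15/14.
With a = 7: 4·7^(-1) = 4/7, so o^(-1) = 15/14 − 4/7 = 0.5.
Hence o = 1/0.5 = 2.
Check: U(7, 2) = 0.9333.

o = 2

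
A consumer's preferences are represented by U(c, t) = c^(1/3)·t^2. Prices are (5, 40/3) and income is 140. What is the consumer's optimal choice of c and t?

c* = 4, t* = 9

MU_c = 1/3·c^(-2/3)·t^2 and MU_t = 2·c^(1/3)·t.
MRS = MU_c/MU_t = (1/6)·t/c.
Tangency: set MRS = p_c/p_t = 5/(40/3) = 0.375.
So (1/6)·t/c = 0.375, i.e. t = 2.25·c.
Substitute into the budget 5·c + (40/3)·t = 140: 35·c = 140, so c* = 4.
Then t* = 2.25·4 = 9.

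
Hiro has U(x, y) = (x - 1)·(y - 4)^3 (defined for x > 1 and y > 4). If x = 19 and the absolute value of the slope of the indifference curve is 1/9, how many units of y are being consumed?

y = 10

MU_x = (y−4)^3, MU_y = 3·(x−1)·(y−4)^2.
MRS = (1/3)·(y−4)/(x−1).
Substitute x = 19: MRS = (y − 4)/54. Setting this equal to 1/9 gives y − 4 = (1/9)·54 = 6, so y = 10.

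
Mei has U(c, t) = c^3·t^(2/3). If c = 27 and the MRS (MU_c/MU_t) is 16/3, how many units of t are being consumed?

t = 32

MU_c = 3·c^2·t^(2/3) and MU_t = 2/3·c^3·t^(-1/3).
MRS = MU_c/MU_t = (4.5)·t/c.
Substitute c = 27: MRS = t/6. Setting t/6 = 16/3 gives t = (16/3)·6 = 32.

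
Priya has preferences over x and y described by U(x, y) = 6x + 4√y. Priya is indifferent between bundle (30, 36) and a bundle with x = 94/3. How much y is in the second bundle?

y = 16

U(30, 36) = 204.
Set U(94/3, y) = 204 and solve.
With x = 94/3: 4√y = 204 − 6·94/3 = 16, so √y = 4 and y = 16.
Check: U(94/3, 16) = 204.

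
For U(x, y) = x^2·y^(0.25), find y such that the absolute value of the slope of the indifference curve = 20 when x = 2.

y = 5

MU_x = 2·x·y^(0.25) and MU_y = 0.25·x^2·y^(-0.75).
MRS = MU_x/MU_y = (8)·y/x.
Substitute x = 2: MRS = y/0.25. Setting y/0.25 = 20 gives y = 20·0.25 = 5.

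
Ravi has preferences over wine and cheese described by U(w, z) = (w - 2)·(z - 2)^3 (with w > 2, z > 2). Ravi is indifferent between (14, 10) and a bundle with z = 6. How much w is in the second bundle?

U(14, 10) = 6144.
Set U(w, 6) = 6144 and solve.
With z = 6: (6 − 2)^3 = 64, so (w − 2) = 6144/64 = 96.
So w = 2 + 96 = 98.
Check: U(98, 6) = 6144.

w = 98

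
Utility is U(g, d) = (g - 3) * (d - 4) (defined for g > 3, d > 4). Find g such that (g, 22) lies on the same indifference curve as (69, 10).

U(69, 10) = 396.
Set U(g, 22) = 396 and solve.
With d = 22: (22 − 4) = 18, so (g − 3) = 396/18 = 22.
So g = 3 + 22 = 25.
Check: U(25, 22) = 396.

g = 25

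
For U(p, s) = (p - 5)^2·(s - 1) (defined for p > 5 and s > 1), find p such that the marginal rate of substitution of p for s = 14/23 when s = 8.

MU_p = 2·(p−5)·(s−1), MU_s = (p−5)^2.
MRS = (2/1)·(s−1)/(p−5).
Substitute s = 8: MRS = 14/(p − 5). Setting this equal to 14/23 gives p − 5 = 14/(14/23) = 23, so p = 28.

p = 28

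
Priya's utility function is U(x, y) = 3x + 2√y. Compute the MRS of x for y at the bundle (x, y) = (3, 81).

MU_x = 3, MU_y = 2/(2√y).
MRS = 3 ÷ (2/(2√y)).
At (3, 81): MRS = 27.
That is, one extra unit of x is worth 27 units of y at the margin.

MRS = 27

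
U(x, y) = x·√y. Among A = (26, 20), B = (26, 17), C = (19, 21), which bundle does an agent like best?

Bundle A

Evaluate utility at each bundle:
U(A) = 116.276.
U(B) = 107.201.
U(C) = 87.069.
Highest utility is A, so A ≻ B ≻ C.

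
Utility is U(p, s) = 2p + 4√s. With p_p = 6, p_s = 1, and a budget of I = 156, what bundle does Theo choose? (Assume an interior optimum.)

p* = 20, s* = 36

MU_p = 2, MU_s = 4/(2√s).
MRS = 2 ÷ (4/(2√s)).
Tangency: set MRS = p_p/p_s = 6/1 = 6.
MRS depends only on s: √s = 6 ⇒ √s = 6 ⇒ s* = 36.
From the budget, 6·p = 156 − 1·36 = 120, so p* = 20.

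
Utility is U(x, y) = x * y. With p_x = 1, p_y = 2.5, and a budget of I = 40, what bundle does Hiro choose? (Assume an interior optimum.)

MU_x = y and MU_y = x.
MRS = MU_x/MU_y = y/x.
Tangency: set MRS = p_x/p_y = 1/2.5 = 0.4.
So y/x = 0.4, i.e. y = 0.4·x.
Substitute into the budget 1·x + 2.5·y = 40: 2·x = 40, so x* = 20.
Then y* = 0.4·20 = 8.

x* = 20, y* = 8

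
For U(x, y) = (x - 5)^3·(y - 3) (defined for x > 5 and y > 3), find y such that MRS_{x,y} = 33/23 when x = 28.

y = 14

MU_x = 3·(x−5)^2·(y−3), MU_y = (x−5)^3.
MRS = (3/1)·(y−3)/(x−5).
Substitute x = 28: MRS = (y − 3)/(23/3). Setting this equal to 33/23 gives y − 3 = (33/23)·(23/3) = 11, so y = 14.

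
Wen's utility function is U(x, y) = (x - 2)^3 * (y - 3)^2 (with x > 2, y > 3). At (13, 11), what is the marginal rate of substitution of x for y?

MRS = 12/11

MU_x = 3·(x−2)^2·(y−3)^2, MU_y = 2·(x−2)^3·(y−3).
MRS = (3/2)·(y−3)/(x−2).
At (13, 11): MRS = 12/11.
The indifference curve has slope −12/11 at this bundle.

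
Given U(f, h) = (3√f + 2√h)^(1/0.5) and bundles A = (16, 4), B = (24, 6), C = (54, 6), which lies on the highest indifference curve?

Evaluate utility at each bundle:
U(A) = 256.000.
U(B) = 384.000.
U(C) = 726.000.
Highest utility is C, so C ≻ B ≻ A.

Bundle C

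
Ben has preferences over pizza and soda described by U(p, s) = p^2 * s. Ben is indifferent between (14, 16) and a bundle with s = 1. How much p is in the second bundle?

p = 56

U(14, 16) = 3136.
Set U(p, 1) = 3136 and solve.
With s = 1: p^2 = 3136/1 = 3136; taking the square root, p = 56.
Check: U(56, 1) = 3136.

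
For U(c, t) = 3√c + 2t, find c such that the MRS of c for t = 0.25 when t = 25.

c = 9

MU_c = 3/(2√c), MU_t = 2.
MRS = 3/(2√c) ÷ 2.
MRS depends only on c: 0.75/√c = 0.25 ⇒ √c = 0.75/0.25 = 3 ⇒ c = 9.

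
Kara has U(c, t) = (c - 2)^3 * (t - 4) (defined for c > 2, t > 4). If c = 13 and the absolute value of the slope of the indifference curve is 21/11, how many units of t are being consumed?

MU_c = 3·(c−2)^2·(t−4), MU_t = (c−2)^3.
MRS = (3/1)·(t−4)/(c−2).
Substitute c = 13: MRS = (t − 4)/(11/3). Setting this equal to 21/11 gives t − 4 = (21/11)·(11/3) = 7, so t = 11.

t = 11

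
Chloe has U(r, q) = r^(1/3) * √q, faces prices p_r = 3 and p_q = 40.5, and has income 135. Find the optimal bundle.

MU_r = 1/3·r^(-2/3)·√q and MU_q = 0.5·r^(1/3)·q^(-0.5).
MRS = MU_r/MU_q = (2/3)·q/r.
Tangency: set MRS = p_r/p_q = 3/40.5 = 2/27.
So (2/3)·q/r = 2/27, i.e. q = (1/9)·r.
Substitute into the budget 3·r + 40.5·q = 135: 7.5·r = 135, so r* = 18.
Then q* = (1/9)·18 = 2.

r* = 18, q* = 2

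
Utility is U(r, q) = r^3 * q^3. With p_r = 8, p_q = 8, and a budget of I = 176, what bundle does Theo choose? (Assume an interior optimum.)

MU_r = 3·r^2·q^3 and MU_q = 3·r^3·q^2.
MRS = MU_r/MU_q = q/r.
Tangency: set MRS = p_r/p_q = 8/8 = 1.
So q/r = 1, i.e. q = r.
Substitute into the budget 8·r + 8·q = 176: 16·r = 176, so r* = 11.
Then q* = 11.

r* = 11, q* = 11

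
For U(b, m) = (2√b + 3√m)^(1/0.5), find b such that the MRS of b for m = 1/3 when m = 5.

For CES with ρ = 0.5, MRS = (2/3)·√(m/b).
Setting (2/3)·√(5/b) = 1/3 gives √(5/b) = 0.5, so 5/b = 0.25 and b = 20.

b = 20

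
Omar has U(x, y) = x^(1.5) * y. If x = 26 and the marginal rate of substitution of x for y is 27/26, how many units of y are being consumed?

y = 18

MU_x = 1.5·√x·y and MU_y = x^(1.5).
MRS = MU_x/MU_y = (1.5)·y/x.
Substitute x = 26: MRS = y/(52/3). Setting y/(52/3) = 27/26 gives y = (27/26)·(52/3) = 18.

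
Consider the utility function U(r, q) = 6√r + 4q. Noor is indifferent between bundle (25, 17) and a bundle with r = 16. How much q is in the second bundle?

q = 18.5

U(25, 17) = 98.
Set U(16, q) = 98 and solve.
With r = 16: √16 = 4, so 4q = 98 − 6·4 = 74 and q = 18.5.
Check: U(16, 18.5) = 98.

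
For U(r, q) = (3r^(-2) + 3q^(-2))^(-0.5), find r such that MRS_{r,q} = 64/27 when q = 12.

For CES with ρ = -2, MRS = (q/r)^3.
Setting (12/r)^3 = 64/27 gives 12/r = 4/3 and r = 9.

r = 9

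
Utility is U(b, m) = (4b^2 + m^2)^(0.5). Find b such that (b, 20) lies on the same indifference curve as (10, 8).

U depends on (b, m) only through S = 4b^2 + m^2, so equal utility means equal S. At (10, 8): S = 464.
With m = 20: 20^2 = 400, so 4b^2 = 464 − 400 = 64, i.e. b^2 = 16.
Hence b = √16 = 4.
Check: U(4, 20) = 21.5407.

b = 4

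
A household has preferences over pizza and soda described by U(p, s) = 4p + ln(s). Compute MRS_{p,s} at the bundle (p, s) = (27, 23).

MRS = 92

MU_p = 4, MU_s = 1/s.
MRS = 4 ÷ (1/s).
At (27, 23): MRS = 92.
The indifference curve has slope −92 at this bundle.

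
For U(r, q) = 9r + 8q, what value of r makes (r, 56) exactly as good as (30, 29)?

U(30, 29) = 502.
Set U(r, 56) = 502 and solve.
9r + 8·56 = 502 ⇒ 9r = 54 ⇒ r = 6.
Check: U(6, 56) = 502.

r = 6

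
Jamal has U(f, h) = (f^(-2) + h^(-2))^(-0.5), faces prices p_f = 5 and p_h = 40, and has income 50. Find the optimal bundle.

f* = 2, h* = 1

For CES with ρ = -2, MRS = (h/f)^3.
Tangency: set MRS = p_f/p_h = 5/40 = 0.125.
So (h/f)^3 = 0.125; taking the cube root, h/f = 0.5, i.e. h = 0.5·f.
Substitute into the budget 5·f + 40·h = 50: 25·f = 50, so f* = 2 and h* = 0.5·2 = 1.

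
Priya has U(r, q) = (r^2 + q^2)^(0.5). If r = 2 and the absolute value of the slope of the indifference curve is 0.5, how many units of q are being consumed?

q = 4

For CES with ρ = 2, MRS = (q/r)^(-1).
Setting (q/2)^(-1) = 0.5 gives q/2 = 2 and q = 4.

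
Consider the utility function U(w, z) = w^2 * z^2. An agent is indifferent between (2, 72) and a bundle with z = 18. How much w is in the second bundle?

U(2, 72) = 20736.
Set U(w, 18) = 20736 and solve.
With z = 18: 18^2 = 324, so w^2 = 20736/324 = 64; taking the square root, w = 8.
Check: U(8, 18) = 20736.

w = 8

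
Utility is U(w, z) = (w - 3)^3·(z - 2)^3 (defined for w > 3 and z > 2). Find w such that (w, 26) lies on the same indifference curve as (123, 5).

w = 18

U(123, 5) = 46656000.
Set U(w, 26) = 46656000 and solve.
With z = 26: (26 − 2)^3 = 13824, so (w − 3)^3 = 46656000/13824 = 3375.
Taking the cube root (with w > 3): w − 3 = 15, so w = 18.
Check: U(18, 26) = 46656000.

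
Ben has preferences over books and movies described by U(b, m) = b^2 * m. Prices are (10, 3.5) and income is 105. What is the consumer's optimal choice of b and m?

b* = 7, m* = 10

MU_b = 2·b·m and MU_m = b^2.
MRS = MU_b/MU_m = (2/1)·m/b.
Tangency: set MRS = p_b/p_m = 10/3.5 = 20/7.
So (2/1)·m/b = 20/7, i.e. m = (10/7)·b.
Substitute into the budget 10·b + 3.5·m = 105: 15·b = 105, so b* = 7.
Then m* = (10/7)·7 = 10.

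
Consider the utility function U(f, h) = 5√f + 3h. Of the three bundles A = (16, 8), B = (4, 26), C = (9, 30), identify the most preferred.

Evaluate utility at each bundle:
U(A) = 44.000.
U(B) = 88.000.
U(C) = 105.000.
Highest utility is C, so C ≻ B ≻ A.

Bundle C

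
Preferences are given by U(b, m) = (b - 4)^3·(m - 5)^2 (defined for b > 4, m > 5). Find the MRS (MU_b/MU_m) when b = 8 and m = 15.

MRS = 3.75

MU_b = 3·(b−4)^2·(m−5)^2, MU_m = 2·(b−4)^3·(m−5).
MRS = (3/2)·(m−5)/(b−4).
At (8, 15): MRS = 3.75.
The indifference curve has slope −3.75 at this bundle.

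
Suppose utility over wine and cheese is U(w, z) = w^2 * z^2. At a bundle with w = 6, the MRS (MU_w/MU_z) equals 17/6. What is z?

z = 17

MU_w = 2·w·z^2 and MU_z = 2·w^2·z.
MRS = MU_w/MU_z = z/w.
Substitute w = 6: MRS = z/6. Setting z/6 = 17/6 gives z = (17/6)·6 = 17.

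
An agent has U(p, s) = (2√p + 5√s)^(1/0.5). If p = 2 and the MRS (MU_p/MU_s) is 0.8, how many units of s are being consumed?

For CES with ρ = 0.5, MRS = (2/5)·√(s/p).
Setting (2/5)·√(s/2) = 0.8 gives √(s/2) = 2, so s/2 = 4 and s = 8.

s = 8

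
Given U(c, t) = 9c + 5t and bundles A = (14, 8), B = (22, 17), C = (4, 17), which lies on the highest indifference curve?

Bundle B

Evaluate utility at each bundle:
U(A) = 166.
U(B) = 283.
U(C) = 121.
Highest utility is B, so B ≻ A ≻ C.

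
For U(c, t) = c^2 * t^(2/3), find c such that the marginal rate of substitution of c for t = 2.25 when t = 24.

MU_c = 2·c·t^(2/3) and MU_t = 2/3·c^2·t^(-1/3).
MRS = MU_c/MU_t = (3)·t/c.
Substitute t = 24: MRS = 72/c. Setting 72/c = 2.25 gives c = 72/2.25 = 32.

c = 32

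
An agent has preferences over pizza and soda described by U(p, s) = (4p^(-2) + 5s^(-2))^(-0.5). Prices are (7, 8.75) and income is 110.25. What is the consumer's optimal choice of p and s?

p* = 7, s* = 7

For CES with ρ = -2, MRS = (4/5)·(s/p)^3.
Tangency: set MRS = p_p/p_s = 7/8.75 = 0.8.
So (s/p)^3 = 1; taking the cube root, s/p = 1, i.e. s = p.
Substitute into the budget 7·p + 8.75·s = 110.25: 15.75·p = 110.25, so p* = 7 and s* = 7.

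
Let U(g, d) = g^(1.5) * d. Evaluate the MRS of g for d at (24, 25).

MRS = 25/16

MU_g = 1.5·√g·d and MU_d = g^(1.5).
MRS = MU_g/MU_d = (1.5)·d/g.
At (24, 25): MRS = 25/16.
The indifference curve has slope −25/16 at this bundle.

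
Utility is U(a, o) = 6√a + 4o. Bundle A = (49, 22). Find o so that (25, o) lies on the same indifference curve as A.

U(49, 22) = 130.
Set U(25, o) = 130 and solve.
With a = 25: √25 = 5, so 4o = 130 − 6·5 = 100 and o = 25.
Check: U(25, 25) = 130.

o = 25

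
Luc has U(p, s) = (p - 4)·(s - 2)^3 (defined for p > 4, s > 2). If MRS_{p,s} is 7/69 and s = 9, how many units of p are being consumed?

p = 27

MU_p = (s−2)^3, MU_s = 3·(p−4)·(s−2)^2.
MRS = (1/3)·(s−2)/(p−4).
Substitute s = 9: MRS = (7/3)/(p − 4). Setting this equal to 7/69 gives p − 4 = (7/3)/(7/69) = 23, so p = 27.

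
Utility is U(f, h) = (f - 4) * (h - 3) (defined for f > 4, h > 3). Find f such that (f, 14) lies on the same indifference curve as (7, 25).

f = 10

U(7, 25) = 66.
Set U(f, 14) = 66 and solve.
With h = 14: (14 − 3) = 11, so (f − 4) = 66/11 = 6.
So f = 4 + 6 = 10.
Check: U(10, 14) = 66.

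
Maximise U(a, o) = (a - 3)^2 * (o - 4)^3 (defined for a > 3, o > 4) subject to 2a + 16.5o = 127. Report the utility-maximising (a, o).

MU_a = 2·(a−3)·(o−4)^3, MU_o = 3·(a−3)^2·(o−4)^2.
MRS = (2/3)·(o−4)/(a−3).
Tangency: set MRS = p_a/p_o = 2/16.5 = 4/33.
So (2/3)·(o − 4)/(a − 3) = 4/33, i.e. (o − 4) = (2/11)·(a − 3).
Rewrite the budget in excess-of-subsistence terms: 2·(a − 3) + 16.5·(o − 4) = 127 − 2·3 − 16.5·4 = 55.
Substituting, 5·(a − 3) = 55, so a − 3 = 11 and a* = 14.
Then o − 4 = (2/11)·11 = 2, so o* = 6.

a* = 14, o* = 6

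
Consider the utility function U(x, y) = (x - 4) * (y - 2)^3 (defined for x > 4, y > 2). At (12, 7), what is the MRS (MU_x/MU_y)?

MU_x = (y−2)^3, MU_y = 3·(x−4)·(y−2)^2.
MRS = (1/3)·(y−2)/(x−4).
At (12, 7): MRS = 5/24.
That is, one extra unit of x is worth 5/24 units of y at the margin.

MRS = 5/24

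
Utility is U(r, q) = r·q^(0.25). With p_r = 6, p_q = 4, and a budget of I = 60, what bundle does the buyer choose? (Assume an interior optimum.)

r* = 8, q* = 3

MU_r = q^(0.25) and MU_q = 0.25·r·q^(-0.75).
MRS = MU_r/MU_q = (4)·q/r.
Tangency: set MRS = p_r/p_q = 6/4 = 1.5.
So (4)·q/r = 1.5, i.e. q = 0.375·r.
Substitute into the budget 6·r + 4·q = 60: 7.5·r = 60, so r* = 8.
Then q* = 0.375·8 = 3.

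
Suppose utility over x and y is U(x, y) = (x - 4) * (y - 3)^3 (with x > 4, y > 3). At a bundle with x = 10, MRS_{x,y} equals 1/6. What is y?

MU_x = (y−3)^3, MU_y = 3·(x−4)·(y−3)^2.
MRS = (1/3)·(y−3)/(x−4).
Substitute x = 10: MRS = (y − 3)/18. Setting this equal to 1/6 gives y − 3 = (1/6)·18 = 3, so y = 6.

y = 6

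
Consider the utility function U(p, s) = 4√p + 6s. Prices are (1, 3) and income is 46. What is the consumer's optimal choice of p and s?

p* = 1, s* = 15

MU_p = 4/(2√p), MU_s = 6.
MRS = 4/(2√p) ÷ 6.
Tangency: set MRS = p_p/p_s = 1/3.
MRS depends only on p: (1/3)/√p = 1/3 ⇒ √p = (1/3)/(1/3) = 1 ⇒ p* = 1.
From the budget, 3·s = 46 − 1·1 = 45, so s* = 15.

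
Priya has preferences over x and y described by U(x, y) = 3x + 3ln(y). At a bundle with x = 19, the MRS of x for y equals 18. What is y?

MU_x = 3, MU_y = 3/y.
MRS = 3 ÷ (3/y).
MRS depends only on y: y = 18 ⇒ y = 18.

y = 18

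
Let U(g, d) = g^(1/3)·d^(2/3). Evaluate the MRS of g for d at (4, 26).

MRS = 3.25

MU_g = 1/3·g^(-2/3)·d^(2/3) and MU_d = 2/3·g^(1/3)·d^(-1/3).
MRS = MU_g/MU_d = (0.5)·d/g.
At (4, 26): MRS = 3.25.
So at (4, 26) the consumer would give up 3.25 units of d for one more unit of g.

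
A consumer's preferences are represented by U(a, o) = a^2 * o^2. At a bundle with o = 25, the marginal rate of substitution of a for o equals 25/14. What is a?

a = 14

MU_a = 2·a·o^2 and MU_o = 2·a^2·o.
MRS = MU_a/MU_o = o/a.
Substitute o = 25: MRS = 25/a. Setting 25/a = 25/14 gives a = 25/(25/14) = 14.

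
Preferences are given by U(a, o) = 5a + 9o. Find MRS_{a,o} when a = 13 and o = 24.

MU_a = 5, MU_o = 9, so MRS = 5/9 at every bundle.
At (13, 24): MRS = 5/9.
The indifference curve has slope −5/9 at this bundle.

MRS = 5/9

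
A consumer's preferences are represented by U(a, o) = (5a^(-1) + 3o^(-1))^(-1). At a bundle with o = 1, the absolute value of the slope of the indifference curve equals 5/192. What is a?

a = 8

For CES with ρ = -1, MRS = (5/3)·(o/a)^2.
Setting (5/3)·(1/a)^2 = 5/192 gives (1/a)^2 = 1/64, so 1/a = 0.125 and a = 8.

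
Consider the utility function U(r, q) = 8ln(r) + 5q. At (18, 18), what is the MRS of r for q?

MU_r = 8/r, MU_q = 5.
MRS = 8/r ÷ 5.
At (18, 18): MRS = 4/45.
That is, one extra unit of r is worth 4/45 units of q at the margin.

MRS = 4/45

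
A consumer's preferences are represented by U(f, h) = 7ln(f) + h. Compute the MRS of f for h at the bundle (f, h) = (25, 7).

MRS = 7/25

MU_f = 7/f, MU_h = 1.
MRS = 7/f ÷ 1.
At (25, 7): MRS = 7/25.
So at (25, 7) the consumer would give up 7/25 units of h for one more unit of f.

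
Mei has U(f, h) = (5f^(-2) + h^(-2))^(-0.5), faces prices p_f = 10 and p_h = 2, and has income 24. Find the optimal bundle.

f* = 2, h* = 2

For CES with ρ = -2, MRS = (5/1)·(h/f)^3.
Tangency: set MRS = p_f/p_h = 10/2 = 5.
So (h/f)^3 = 1; taking the cube root, h/f = 1, i.e. h = f.
Substitute into the budget 10·f + 2·h = 24: 12·f = 24, so f* = 2 and h* = 2.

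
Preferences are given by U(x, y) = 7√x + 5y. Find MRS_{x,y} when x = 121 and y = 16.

MU_x = 7/(2√x), MU_y = 5.
MRS = 7/(2√x) ÷ 5.
At (121, 16): MRS = 7/110.
So at (121, 16) the consumer would give up 7/110 units of y for one more unit of x.

MRS = 7/110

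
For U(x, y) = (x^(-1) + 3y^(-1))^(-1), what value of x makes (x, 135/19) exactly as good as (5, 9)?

U depends on (x, y) only through S = x^(-1) + 3y^(-1), so equal utility means equal S. At (5, 9): S = 8/15.
With y = 135/19: 3·(135/19)^(-1) = 19/45, so x^(-1) = 8/15 − 19/45 = 1/9.
Hence x = 1/(1/9) = 9.
Check: U(9, 135/19) = 1.875.

x = 9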